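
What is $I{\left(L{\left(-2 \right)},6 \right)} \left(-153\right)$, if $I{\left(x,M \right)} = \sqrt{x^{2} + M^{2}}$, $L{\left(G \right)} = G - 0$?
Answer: $- 306 \sqrt{10} \approx -967.66$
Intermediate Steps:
$L{\left(G \right)} = G$ ($L{\left(G \right)} = G + 0 = G$)
$I{\left(x,M \right)} = \sqrt{M^{2} + x^{2}}$
$I{\left(L{\left(-2 \right)},6 \right)} \left(-153\right) = \sqrt{6^{2} + \left(-2\right)^{2}} \left(-153\right) = \sqrt{36 + 4} \left(-153\right) = \sqrt{40} \left(-153\right) = 2 \sqrt{10} \left(-153\right) = - 306 \sqrt{10}$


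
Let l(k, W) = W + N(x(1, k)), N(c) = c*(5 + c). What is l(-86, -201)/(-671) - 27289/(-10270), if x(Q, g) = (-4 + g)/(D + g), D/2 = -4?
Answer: 4079944591/1383872230 ≈ 2.9482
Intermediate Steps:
D = -8 (D = 2*(-4) = -8)
x(Q, g) = (-4 + g)/(-8 + g)
l(k, W) = W + (-4 + k)*(5 + (-4 + k)/(-8 + k))/(-8 + k) (l(k, W) = W + ((-4 + k)/(-8 + k))*(5 + (-4 + k)/(-8 + k)) = W + (-4 + k)*(5 + (-4 + k)/(-8 + k))/(-8 + k))
l(-86, -201)/(-671) - 27289/(-10270) = ((-201*(-8 - 86)² + 2*(-22 + 3*(-86))*(-4 - 86))/(-8 - 86)²)/(-671) - 27289/(-10270) = ((-201*(-94)² + 2*(-22 - 258)*(-90))/(-94)²)*(-1/671) - 27289*(-1/10270) = ((-201*8836 + 2*(-280)*(-90))/8836)*(-1/671) + 27289/10270 = ((-1776036 + 50400)/8836)*(-1/671) + 27289/10270 = ((1/8836)*(-1725636))*(-1/671) + 27289/10270 = -431409/2209*(-1/671) + 27289/10270 = 39219/134749 + 27289/10270 = 4079944591/1383872230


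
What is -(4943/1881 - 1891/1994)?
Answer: -6299371/3750714 ≈ -1.6795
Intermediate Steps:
-(4943/1881 - 1891/1994) = -1*6299371/3750714 = -6299371/3750714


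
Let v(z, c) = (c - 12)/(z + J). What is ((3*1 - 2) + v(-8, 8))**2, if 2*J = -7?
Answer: 961/529 ≈ 1.8166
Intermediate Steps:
J = -7/2 (J = (1/2)*(-7) = -7/2 ≈ -3.5000)
v(z, c) = (-12 + c)/(-7/2 + z) (v(z, c) = (c - 12)/(z - 7/2) = (-12 + c)/(-7/2 + z))
((3*1 - 2) + v(-8, 8))**2 = ((3*1 - 2) + 2*(-12 + 8)/(-7 + 2*(-8)))**2 = ((3 - 2) + 2*(-4)/(-7 - 16))**2 = (1 + 2*(-4)/(-23))**2 = (1 + 2*(-1/23)*(-4))**2 = (1 + 8/23)**2 = (31/23)**2 = 961/529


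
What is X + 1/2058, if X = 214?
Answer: 440413/2058 ≈ 214.00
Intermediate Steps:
X + 1/2058 = 214 + 1/2058 = 440413/2058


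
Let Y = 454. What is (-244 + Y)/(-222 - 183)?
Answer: -14/27 ≈ -0.51852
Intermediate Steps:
(-244 + Y)/(-222 - 183) = (-244 + 454)/(-222 - 183) = 210/(-405) = 210*(-1/405) = -14/27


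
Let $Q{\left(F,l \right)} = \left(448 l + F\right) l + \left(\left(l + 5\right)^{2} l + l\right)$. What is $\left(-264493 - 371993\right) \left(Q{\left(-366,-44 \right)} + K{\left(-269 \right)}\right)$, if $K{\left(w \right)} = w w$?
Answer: $-565724668950$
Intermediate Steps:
$Q{\left(F,l \right)} = l + l \left(5 + l\right)^{2} + l \left(F + 448 l\right)$ ($Q{\left(F,l \right)} = \left(F + 448 l\right) l + \left(\left(5 + l\right)^{2} l + l\right) = l \left(F + 448 l\right) + \left(l \left(5 + l\right)^{2} + l\right) = l \left(F + 448 l\right) + \left(l + l \left(5 + l\right)^{2}\right) = l + l \left(5 + l\right)^{2} + l \left(F + 448 l\right)$)
$K{\left(w \right)} = w^{2}$
$\left(-264493 - 371993\right) \left(Q{\left(-366,-44 \right)} + K{\left(-269 \right)}\right) = \left(-264493 - 371993\right) \left(- 44 \left(26 - 366 + \left(-44\right)^{2} + 458 \left(-44\right)\right) + \left(-269\right)^{2}\right) = - 636486 \left(- 44 \left(26 - 366 + 1936 - 20152\right) + 72361\right) = - 636486 \left(\left(-44\right) \left(-18556\right) + 72361\right) = - 636486 \left(816464 + 72361\right) = \left(-636486\right) 888825 = -565724668950$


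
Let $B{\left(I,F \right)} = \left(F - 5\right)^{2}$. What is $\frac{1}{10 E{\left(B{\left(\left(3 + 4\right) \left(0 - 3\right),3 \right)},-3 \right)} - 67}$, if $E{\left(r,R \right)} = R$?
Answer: $- \frac{1}{97} \approx -0.010309$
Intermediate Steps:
$B{\left(I,F \right)} = \left(-5 + F\right)^{2}$
$\frac{1}{10 E{\left(B{\left(\left(3 + 4\right) \left(0 - 3\right),3 \right)},-3 \right)} - 67} = \frac{1}{10 \left(-3\right) - 67} = \frac{1}{-30 - 67} = \frac{1}{-97} = - \frac{1}{97}$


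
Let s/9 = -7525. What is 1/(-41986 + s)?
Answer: -1/109711 ≈ -9.1149e-6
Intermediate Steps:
s = -67725 (s = 9*(-7525) = -67725)
1/(-41986 + s) = 1/(-41986 - 67725) = 1/(-109711) = -1/109711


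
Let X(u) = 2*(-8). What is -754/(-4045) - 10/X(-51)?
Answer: 26257/32360 ≈ 0.81140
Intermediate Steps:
X(u) = -16
-754/(-4045) - 10/X(-51) = -754/(-4045) - 10/(-16) = -754*(-1/4045) - 10*(-1/16) = 754/4045 + 5/8 = 26257/32360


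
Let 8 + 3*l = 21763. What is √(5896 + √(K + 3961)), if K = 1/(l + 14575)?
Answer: √(1579991802400 + 90035*√35089471510)/16370 ≈ 77.194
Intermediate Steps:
l = 21755/3 (l = -8/3 + (⅓)*21763 = -8/3 + 21763/3 = 21755/3 ≈ 7251.7)
K = 3/65480 (K = 1/(21755/3 + 14575) = 1/(65480/3) = 3/65480 ≈ 4.5816e-5)
√(5896 + √(K + 3961)) = √(5896 + √(3/65480 + 3961)) = √(5896 + √(259366283/65480)) = √(5896 + 11*√35089471510/32740)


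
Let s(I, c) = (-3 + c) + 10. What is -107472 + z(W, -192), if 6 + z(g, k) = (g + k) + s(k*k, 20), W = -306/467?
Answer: -50269587/467 ≈ -1.0764e+5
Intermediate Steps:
s(I, c) = 7 + c
W = -306/467 (W = -306*1/467 = -306/467 ≈ -0.65525)
z(g, k) = 21 + g + k (z(g, k) = -6 + ((g + k) + (7 + 20)) = -6 + ((g + k) + 27) = -6 + (27 + g + k) = 21 + g + k)
-107472 + z(W, -192) = -107472 + (21 - 306/467 - 192) = -107472 - 80163/467 = -50269587/467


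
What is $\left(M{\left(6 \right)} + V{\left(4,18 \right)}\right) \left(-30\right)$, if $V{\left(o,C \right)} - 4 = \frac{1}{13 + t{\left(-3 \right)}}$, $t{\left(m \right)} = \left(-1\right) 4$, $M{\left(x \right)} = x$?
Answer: $- \frac{910}{3} \approx -303.33$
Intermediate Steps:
$t{\left(m \right)} = -4$
$V{\left(o,C \right)} = \frac{37}{9}$ ($V{\left(o,C \right)} = 4 + \frac{1}{13 - 4} = 4 + \frac{1}{9} = \frac{37}{9}$)
$\left(M{\left(6 \right)} + V{\left(4,18 \right)}\right) \left(-30\right) = \left(6 + \frac{37}{9}\right) \left(-30\right) = \frac{91}{9} \left(-30\right) = - \frac{910}{3}$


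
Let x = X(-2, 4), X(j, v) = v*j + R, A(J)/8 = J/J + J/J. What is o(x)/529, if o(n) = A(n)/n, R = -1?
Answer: -16/4761 ≈ -0.0033606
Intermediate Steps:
A(J) = 16 (A(J) = 8*(J/J + J/J) = 8*(1 + 1) = 8*2 = 16)
X(j, v) = -1 + j*v (X(j, v) = v*j - 1 = j*v - 1 = -1 + j*v)
x = -9 (x = -1 - 2*4 = -1 - 8 = -9)
o(n) = 16/n
o(x)/529 = (16/(-9))/529 = (16*(-⅑))/529 = (1/529)*(-16/9) = -16/4761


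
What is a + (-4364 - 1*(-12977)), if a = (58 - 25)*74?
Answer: 11055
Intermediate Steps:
a = 2442 (a = 33*74 = 2442)
a + (-4364 - 1*(-12977)) = 2442 + (-4364 - 1*(-12977)) = 2442 + (-4364 + 12977) = 2442 + 8613 = 11055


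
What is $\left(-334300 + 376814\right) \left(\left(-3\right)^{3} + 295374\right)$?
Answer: $12556382358$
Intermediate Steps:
$\left(-334300 + 376814\right) \left(\left(-3\right)^{3} + 295374\right) = 42514 \left(-27 + 295374\right) = 42514 \cdot 295347 = 12556382358$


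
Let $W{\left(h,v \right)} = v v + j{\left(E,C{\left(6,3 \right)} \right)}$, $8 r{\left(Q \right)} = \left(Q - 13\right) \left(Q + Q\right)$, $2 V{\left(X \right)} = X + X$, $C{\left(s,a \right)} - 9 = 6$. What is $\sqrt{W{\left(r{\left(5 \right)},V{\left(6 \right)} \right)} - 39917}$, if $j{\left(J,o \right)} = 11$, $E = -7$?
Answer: $3 i \sqrt{4430} \approx 199.67 i$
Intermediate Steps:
$C{\left(s,a \right)} = 15$ ($C{\left(s,a \right)} = 9 + 6 = 15$)
$V{\left(X \right)} = X$ ($V{\left(X \right)} = \frac{X + X}{2} = \frac{2 X}{2} = X$)
$r{\left(Q \right)} = \frac{Q \left(-13 + Q\right)}{4}$ ($r{\left(Q \right)} = \frac{\left(Q - 13\right) \left(Q + Q\right)}{8} = \frac{\left(-13 + Q\right) 2 Q}{8} = \frac{2 Q \left(-13 + Q\right)}{8} = \frac{Q \left(-13 + Q\right)}{4}$)
$W{\left(h,v \right)} = 11 + v^{2}$ ($W{\left(h,v \right)} = v v + 11 = v^{2} + 11 = 11 + v^{2}$)
$\sqrt{W{\left(r{\left(5 \right)},V{\left(6 \right)} \right)} - 39917} = \sqrt{\left(11 + 6^{2}\right) - 39917} = \sqrt{\left(11 + 36\right) - 39917} = \sqrt{47 - 39917} = \sqrt{-39870} = 3 i \sqrt{4430}$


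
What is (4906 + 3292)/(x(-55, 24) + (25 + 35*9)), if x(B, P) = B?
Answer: 8198/285 ≈ 28.765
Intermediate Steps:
(4906 + 3292)/(x(-55, 24) + (25 + 35*9)) = (4906 + 3292)/(-55 + (25 + 35*9)) = 8198/(-55 + (25 + 315)) = 8198/(-55 + 340) = 8198/285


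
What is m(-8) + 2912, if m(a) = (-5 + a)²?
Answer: 3081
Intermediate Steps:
m(-8) + 2912 = (-5 - 8)² + 2912 = (-13)² + 2912 = 169 + 2912 = 3081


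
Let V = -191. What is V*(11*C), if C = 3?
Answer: -6303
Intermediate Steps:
V*(11*C) = -2101*3 = -191*33 = -6303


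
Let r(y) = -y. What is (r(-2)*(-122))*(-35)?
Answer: 8540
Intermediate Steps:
(r(-2)*(-122))*(-35) = (-1*(-2)*(-122))*(-35) = (2*(-122))*(-35) = -244*(-35) = 8540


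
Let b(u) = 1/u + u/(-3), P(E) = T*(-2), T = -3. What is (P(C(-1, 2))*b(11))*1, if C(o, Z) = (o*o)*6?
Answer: -236/11 ≈ -21.455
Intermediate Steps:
C(o, Z) = 6*o**2 (C(o, Z) = o**2*6 = 6*o**2)
P(E) = 6 (P(E) = -3*(-2) = 6)
b(u) = 1/u - u/3 (b(u) = 1/u + u*(-1/3) = 1/u - u/3)
(P(C(-1, 2))*b(11))*1 = (6*(1/11 - 1/3*11))*1 = (6*(1/11 - 11/3))*1 = (6*(-118/33))*1 = -236/11*1 = -236/11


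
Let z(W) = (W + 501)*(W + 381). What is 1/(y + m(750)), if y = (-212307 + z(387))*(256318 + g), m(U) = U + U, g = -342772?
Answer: -1/40605453858 ≈ -2.4627e-11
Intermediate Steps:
z(W) = (381 + W)*(501 + W) (z(W) = (501 + W)*(381 + W) = (381 + W)*(501 + W))
m(U) = 2*U
y = -40605455358 (y = (-212307 + (190881 + 387² + 882*387))*(256318 - 342772) = (-212307 + (190881 + 149769 + 341334))*(-86454) = (-212307 + 681984)*(-86454) = 469677*(-86454) = -40605455358)
1/(y + m(750)) = 1/(-40605455358 + 2*750) = 1/(-40605455358 + 1500) = 1/(-40605453858) = -1/40605453858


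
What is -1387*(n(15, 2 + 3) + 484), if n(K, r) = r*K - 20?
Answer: -747593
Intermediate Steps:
n(K, r) = -20 + K*r (n(K, r) = K*r - 20 = -20 + K*r)
-1387*(n(15, 2 + 3) + 484) = -1387*((-20 + 15*(2 + 3)) + 484) = -1387*((-20 + 15*5) + 484) = -1387*((-20 + 75) + 484) = -1387*(55 + 484) = -1387*539 = -747593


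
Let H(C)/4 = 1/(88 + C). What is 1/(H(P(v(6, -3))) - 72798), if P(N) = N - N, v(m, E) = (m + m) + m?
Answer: -22/1601555 ≈ -1.3737e-5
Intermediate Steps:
v(m, E) = 3*m (v(m, E) = 2*m + m = 3*m)
P(N) = 0
H(C) = 4/(88 + C)
1/(H(P(v(6, -3))) - 72798) = 1/(4/(88 + 0) - 72798) = 1/(4/88 - 72798) = 1/(4*(1/88) - 72798) = 1/(1/22 - 72798) = 1/(-1601555/22) = -22/1601555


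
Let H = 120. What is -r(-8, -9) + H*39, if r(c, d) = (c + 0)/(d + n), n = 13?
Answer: 4682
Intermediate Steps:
r(c, d) = c/(13 + d) (r(c, d) = (c + 0)/(d + 13) = c/(13 + d))
-r(-8, -9) + H*39 = -(-8)/(13 - 9) + 120*39 = -(-8)/4 + 4680 = -1*(-2) + 4680 = 2 + 4680 = 4682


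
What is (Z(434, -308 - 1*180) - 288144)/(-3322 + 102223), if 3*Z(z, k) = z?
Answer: -863998/296703 ≈ -2.9120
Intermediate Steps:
Z(z, k) = z/3
(Z(434, -308 - 1*180) - 288144)/(-3322 + 102223) = ((1/3)*434 - 288144)/(-3322 + 102223) = (434/3 - 288144)/98901 = -863998/3*1/98901 = -863998/296703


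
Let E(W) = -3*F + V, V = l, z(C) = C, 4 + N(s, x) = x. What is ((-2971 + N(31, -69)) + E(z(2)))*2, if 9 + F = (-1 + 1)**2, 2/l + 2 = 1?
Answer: -6038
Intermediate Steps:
l = -2 (l = 2/(-2 + 1) = 2/(-1) = 2*(-1) = -2)
N(s, x) = -4 + x
F = -9 (F = -9 + (-1 + 1)**2 = -9 + 0**2 = -9 + 0 = -9)
V = -2
E(W) = 25 (E(W) = -3*(-9) - 2 = 27 - 2 = 25)
((-2971 + N(31, -69)) + E(z(2)))*2 = ((-2971 + (-4 - 69)) + 25)*2 = ((-2971 - 73) + 25)*2 = (-3044 + 25)*2 = -3019*2 = -6038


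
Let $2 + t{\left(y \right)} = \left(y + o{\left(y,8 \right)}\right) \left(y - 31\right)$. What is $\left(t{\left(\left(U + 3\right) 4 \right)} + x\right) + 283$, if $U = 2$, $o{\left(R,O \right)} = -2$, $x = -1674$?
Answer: $-1591$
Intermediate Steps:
$t{\left(y \right)} = -2 + \left(-31 + y\right) \left(-2 + y\right)$ ($t{\left(y \right)} = -2 + \left(y - 2\right) \left(y - 31\right) = -2 + \left(-2 + y\right) \left(-31 + y\right) = -2 + \left(-31 + y\right) \left(-2 + y\right)$)
$\left(t{\left(\left(U + 3\right) 4 \right)} + x\right) + 283 = \left(\left(60 + \left(\left(2 + 3\right) 4\right)^{2} - 33 \left(2 + 3\right) 4\right) - 1674\right) + 283 = \left(\left(60 + \left(5 \cdot 4\right)^{2} - 33 \cdot 5 \cdot 4\right) - 1674\right) + 283 = \left(\left(60 + 20^{2} - 660\right) - 1674\right) + 283 = \left(\left(60 + 400 - 660\right) - 1674\right) + 283 = \left(-200 - 1674\right) + 283 = -1874 + 283 = -1591$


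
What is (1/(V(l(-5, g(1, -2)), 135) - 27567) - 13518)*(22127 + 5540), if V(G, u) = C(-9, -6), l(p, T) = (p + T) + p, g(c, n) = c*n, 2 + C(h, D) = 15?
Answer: -10305265077991/27554 ≈ -3.7400e+8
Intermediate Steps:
C(h, D) = 13 (C(h, D) = -2 + 15 = 13)
l(p, T) = T + 2*p (l(p, T) = (T + p) + p = T + 2*p)
V(G, u) = 13
(1/(V(l(-5, g(1, -2)), 135) - 27567) - 13518)*(22127 + 5540) = (1/(13 - 27567) - 13518)*(22127 + 5540) = (1/(-27554) - 13518)*27667 = (-1/27554 - 13518)*27667 = -372474973/27554*27667 = -10305265077991/27554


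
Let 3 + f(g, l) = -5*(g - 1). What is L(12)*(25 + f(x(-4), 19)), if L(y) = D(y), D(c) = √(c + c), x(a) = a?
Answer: 94*√6 ≈ 230.25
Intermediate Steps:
f(g, l) = 2 - 5*g (f(g, l) = -3 - 5*(g - 1) = -3 - 5*(-1 + g) = -3 + (5 - 5*g) = 2 - 5*g)
D(c) = √2*√c (D(c) = √(2*c) = √2*√c)
L(y) = √2*√y
L(12)*(25 + f(x(-4), 19)) = (√2*√12)*(25 + (2 - 5*(-4))) = (√2*(2*√3))*(25 + (2 + 20)) = (2*√6)*(25 + 22) = (2*√6)*47 = 94*√6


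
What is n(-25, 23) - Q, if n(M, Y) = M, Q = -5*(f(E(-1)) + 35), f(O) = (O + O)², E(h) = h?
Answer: 170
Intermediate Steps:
f(O) = 4*O² (f(O) = (2*O)² = 4*O²)
Q = -195 (Q = -5*(4*(-1)² + 35) = -5*(4*1 + 35) = -5*(4 + 35) = -5*39 = -195)
n(-25, 23) - Q = -25 - 1*(-195) = -25 + 195 = 170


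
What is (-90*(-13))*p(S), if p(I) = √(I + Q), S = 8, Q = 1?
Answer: 3510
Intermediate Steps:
p(I) = √(1 + I) (p(I) = √(I + 1) = √(1 + I))
(-90*(-13))*p(S) = (-90*(-13))*√(1 + 8) = 1170*√9 = 1170*3 = 3510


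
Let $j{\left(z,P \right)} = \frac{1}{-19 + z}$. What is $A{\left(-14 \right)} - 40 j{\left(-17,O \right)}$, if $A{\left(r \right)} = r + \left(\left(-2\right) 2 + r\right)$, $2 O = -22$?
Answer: $- \frac{278}{9} \approx -30.889$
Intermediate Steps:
$O = -11$ ($O = \frac{1}{2} \left(-22\right) = -11$)
$A{\left(r \right)} = -4 + 2 r$ ($A{\left(r \right)} = r + \left(-4 + r\right) = -4 + 2 r$)
$A{\left(-14 \right)} - 40 j{\left(-17,O \right)} = \left(-4 + 2 \left(-14\right)\right) - \frac{40}{-19 - 17} = \left(-4 - 28\right) - \frac{40}{-36} = -32 - - \frac{10}{9} = -32 + \frac{10}{9} = - \frac{278}{9}$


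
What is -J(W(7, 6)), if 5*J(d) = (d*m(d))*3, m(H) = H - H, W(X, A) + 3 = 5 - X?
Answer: 0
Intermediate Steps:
W(X, A) = 2 - X (W(X, A) = -3 + (5 - X) = 2 - X)
m(H) = 0
J(d) = 0 (J(d) = ((d*0)*3)/5 = (0*3)/5 = (1/5)*0 = 0)
-J(W(7, 6)) = -1*0 = 0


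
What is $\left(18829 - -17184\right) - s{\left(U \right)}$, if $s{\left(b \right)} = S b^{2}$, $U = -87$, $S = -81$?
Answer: $649102$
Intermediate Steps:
$s{\left(b \right)} = - 81 b^{2}$
$\left(18829 - -17184\right) - s{\left(U \right)} = \left(18829 - -17184\right) - - 81 \left(-87\right)^{2} = \left(18829 + 17184\right) - \left(-81\right) 7569 = 36013 - -613089 = 36013 + 613089 = 649102$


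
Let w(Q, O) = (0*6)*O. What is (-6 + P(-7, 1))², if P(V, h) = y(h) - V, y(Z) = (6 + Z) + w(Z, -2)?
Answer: 64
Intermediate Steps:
w(Q, O) = 0 (w(Q, O) = 0*O = 0)
y(Z) = 6 + Z (y(Z) = (6 + Z) + 0 = 6 + Z)
P(V, h) = 6 + h - V (P(V, h) = (6 + h) - V = 6 + h - V)
(-6 + P(-7, 1))² = (-6 + (6 + 1 - 1*(-7)))² = (-6 + (6 + 1 + 7))² = (-6 + 14)² = 8² = 64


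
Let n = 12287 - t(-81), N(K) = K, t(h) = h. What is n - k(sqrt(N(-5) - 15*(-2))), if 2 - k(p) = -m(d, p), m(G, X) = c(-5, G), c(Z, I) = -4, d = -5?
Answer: 12370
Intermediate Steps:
m(G, X) = -4
n = 12368 (n = 12287 - 1*(-81) = 12287 + 81 = 12368)
k(p) = -2 (k(p) = 2 - (-1)*(-4) = 2 - 1*4 = 2 - 4 = -2)
n - k(sqrt(N(-5) - 15*(-2))) = 12368 - 1*(-2) = 12368 + 2 = 12370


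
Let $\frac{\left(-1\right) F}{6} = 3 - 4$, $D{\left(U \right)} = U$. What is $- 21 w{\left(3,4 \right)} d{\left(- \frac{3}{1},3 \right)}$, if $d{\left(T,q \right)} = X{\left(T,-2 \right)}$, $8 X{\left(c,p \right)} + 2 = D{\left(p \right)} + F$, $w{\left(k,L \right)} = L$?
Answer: $-21$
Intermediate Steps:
$F = 6$ ($F = - 6 \left(3 - 4\right) = \left(-6\right) \left(-1\right) = 6$)
$X{\left(c,p \right)} = \frac{1}{2} + \frac{p}{8}$ ($X{\left(c,p \right)} = - \frac{1}{4} + \frac{p + 6}{8} = - \frac{1}{4} + \frac{6 + p}{8} = - \frac{1}{4} + \left(\frac{3}{4} + \frac{p}{8}\right) = \frac{1}{2} + \frac{p}{8}$)
$d{\left(T,q \right)} = \frac{1}{4}$ ($d{\left(T,q \right)} = \frac{1}{2} + \frac{1}{8} \left(-2\right) = \frac{1}{2} - \frac{1}{4} = \frac{1}{4}$)
$- 21 w{\left(3,4 \right)} d{\left(- \frac{3}{1},3 \right)} = \left(-21\right) 4 \cdot \frac{1}{4} = \left(-84\right) \frac{1}{4} = -21$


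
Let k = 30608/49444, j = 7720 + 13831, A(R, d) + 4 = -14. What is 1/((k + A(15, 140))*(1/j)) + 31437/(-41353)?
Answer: -11022858809285/8884526638 ≈ -1240.7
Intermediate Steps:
A(R, d) = -18 (A(R, d) = -4 - 14 = -18)
j = 21551
k = 7652/12361 (k = 30608*(1/49444) = 7652/12361 ≈ 0.61904)
1/((k + A(15, 140))*(1/j)) + 31437/(-41353) = 1/((7652/12361 - 18)*(1/21551)) + 31437/(-41353) = 1/((-214846/12361)*(1/21551)) + 31437*(-1/41353) = -12361/214846*21551 - 31437/41353 = -266391911/214846 - 31437/41353 = -11022858809285/8884526638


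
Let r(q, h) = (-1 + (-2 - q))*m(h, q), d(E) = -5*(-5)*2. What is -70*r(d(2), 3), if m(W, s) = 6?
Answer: 22260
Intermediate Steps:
d(E) = 50 (d(E) = 25*2 = 50)
r(q, h) = -18 - 6*q (r(q, h) = (-1 + (-2 - q))*6 = (-3 - q)*6 = -18 - 6*q)
-70*r(d(2), 3) = -70*(-18 - 6*50) = -70*(-18 - 300) = -70*(-318) = 22260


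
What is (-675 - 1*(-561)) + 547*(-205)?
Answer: -112249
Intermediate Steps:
(-675 - 1*(-561)) + 547*(-205) = (-675 + 561) - 112135 = -114 - 112135 = -112249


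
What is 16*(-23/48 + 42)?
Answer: 1993/3 ≈ 664.33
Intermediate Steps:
16*(-23/48 + 42) = 16*(1993/48) = 1993/3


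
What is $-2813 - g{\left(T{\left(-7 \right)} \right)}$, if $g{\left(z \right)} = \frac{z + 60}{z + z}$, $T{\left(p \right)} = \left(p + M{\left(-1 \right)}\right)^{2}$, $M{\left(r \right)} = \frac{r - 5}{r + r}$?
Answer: $- \frac{22523}{8} \approx -2815.4$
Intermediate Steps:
$M{\left(r \right)} = \frac{-5 + r}{2 r}$
$T{\left(p \right)} = \left(3 + p\right)^{2}$ ($T{\left(p \right)} = \left(p + \frac{-5 - 1}{2 \left(-1\right)}\right)^{2} = \left(p + \frac{1}{2} \left(-1\right) \left(-6\right)\right)^{2} = \left(p + 3\right)^{2} = \left(3 + p\right)^{2}$)
$g{\left(z \right)} = \frac{60 + z}{2 z}$
$-2813 - g{\left(T{\left(-7 \right)} \right)} = -2813 - \frac{60 + \left(3 - 7\right)^{2}}{2 \left(3 - 7\right)^{2}} = -2813 - \frac{60 + \left(-4\right)^{2}}{2 \left(-4\right)^{2}} = -2813 - \frac{60 + 16}{2 \cdot 16} = -2813 - \frac{1}{2} \cdot \frac{1}{16} \cdot 76 = -2813 - \frac{19}{8} = - \frac{22523}{8}$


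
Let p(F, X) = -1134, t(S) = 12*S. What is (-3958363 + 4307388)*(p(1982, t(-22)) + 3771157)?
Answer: 1315832277575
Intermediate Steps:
(-3958363 + 4307388)*(p(1982, t(-22)) + 3771157) = (-3958363 + 4307388)*(-1134 + 3771157) = 349025*3770023 = 1315832277575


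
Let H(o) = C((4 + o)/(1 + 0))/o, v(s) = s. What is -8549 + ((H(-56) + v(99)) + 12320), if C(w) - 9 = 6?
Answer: 216705/56 ≈ 3869.7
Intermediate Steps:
C(w) = 15 (C(w) = 9 + 6 = 15)
H(o) = 15/o
-8549 + ((H(-56) + v(99)) + 12320) = -8549 + ((15/(-56) + 99) + 12320) = -8549 + ((15*(-1/56) + 99) + 12320) = -8549 + ((-15/56 + 99) + 12320) = -8549 + (5529/56 + 12320) = -8549 + 695449/56 = 216705/56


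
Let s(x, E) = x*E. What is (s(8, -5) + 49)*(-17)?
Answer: -153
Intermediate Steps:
s(x, E) = E*x
(s(8, -5) + 49)*(-17) = (-5*8 + 49)*(-17) = (-40 + 49)*(-17) = 9*(-17) = -153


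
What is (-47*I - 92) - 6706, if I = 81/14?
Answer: -98979/14 ≈ -7069.9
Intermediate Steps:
I = 81/14 (I = 81*(1/14) = 81/14 ≈ 5.7857)
(-47*I - 92) - 6706 = (-47*81/14 - 92) - 6706 = (-3807/14 - 92) - 6706 = -5095/14 - 6706 = -98979/14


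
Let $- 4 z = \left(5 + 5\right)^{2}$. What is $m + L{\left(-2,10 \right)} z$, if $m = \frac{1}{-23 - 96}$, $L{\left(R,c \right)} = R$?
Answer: $\frac{5949}{119} \approx 49.992$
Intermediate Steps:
$z = -25$ ($z = - \frac{\left(5 + 5\right)^{2}}{4} = - \frac{10^{2}}{4} = \left(- \frac{1}{4}\right) 100 = -25$)
$m = - \frac{1}{119}$ ($m = \frac{1}{-119} = - \frac{1}{119} \approx -0.0084034$)
$m + L{\left(-2,10 \right)} z = - \frac{1}{119} - -50 = - \frac{1}{119} + 50 = \frac{5949}{119}$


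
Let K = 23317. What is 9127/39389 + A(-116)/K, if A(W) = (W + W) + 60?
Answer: 29434193/131204759 ≈ 0.22434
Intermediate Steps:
A(W) = 60 + 2*W (A(W) = 2*W + 60 = 60 + 2*W)
9127/39389 + A(-116)/K = 9127/39389 + (60 + 2*(-116))/23317 = 9127*(1/39389) + (60 - 232)*(1/23317) = 9127/39389 - 172*1/23317 = 9127/39389 - 172/23317 = 29434193/131204759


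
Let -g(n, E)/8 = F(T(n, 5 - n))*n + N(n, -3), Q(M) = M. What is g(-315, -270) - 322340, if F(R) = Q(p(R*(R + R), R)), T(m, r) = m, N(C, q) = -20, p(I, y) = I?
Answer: 499771820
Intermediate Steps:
F(R) = 2*R² (F(R) = R*(R + R) = R*(2*R) = 2*R²)
g(n, E) = 160 - 16*n³ (g(n, E) = -8*((2*n²)*n - 20) = -8*(2*n³ - 20) = -8*(-20 + 2*n³) = 160 - 16*n³)
g(-315, -270) - 322340 = (160 - 16*(-315)³) - 322340 = (160 - 16*(-31255875)) - 322340 = (160 + 500094000) - 322340 = 500094160 - 322340 = 499771820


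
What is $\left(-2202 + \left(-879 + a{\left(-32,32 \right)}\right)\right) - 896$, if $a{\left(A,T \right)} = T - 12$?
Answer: $-3957$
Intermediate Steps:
$a{\left(A,T \right)} = -12 + T$ ($a{\left(A,T \right)} = T - 12 = -12 + T$)
$\left(-2202 + \left(-879 + a{\left(-32,32 \right)}\right)\right) - 896 = \left(-2202 + \left(-879 + \left(-12 + 32\right)\right)\right) - 896 = \left(-2202 + \left(-879 + 20\right)\right) - 896 = \left(-2202 - 859\right) - 896 = -3061 - 896 = -3957$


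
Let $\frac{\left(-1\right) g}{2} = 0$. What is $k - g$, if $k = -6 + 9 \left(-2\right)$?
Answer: $-24$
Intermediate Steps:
$g = 0$ ($g = \left(-2\right) 0 = 0$)
$k = -24$ ($k = -6 - 18 = -24$)
$k - g = -24 - 0 = -24 + 0 = -24$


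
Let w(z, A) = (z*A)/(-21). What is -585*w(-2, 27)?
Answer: -10530/7 ≈ -1504.3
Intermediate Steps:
w(z, A) = -A*z/21 (w(z, A) = (A*z)*(-1/21) = -A*z/21)
-585*w(-2, 27) = -(-195)*27*(-2)/7 = -585*18/7 = -10530/7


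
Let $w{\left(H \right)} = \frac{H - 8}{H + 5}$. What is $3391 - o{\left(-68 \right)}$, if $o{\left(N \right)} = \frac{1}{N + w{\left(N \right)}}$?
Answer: $\frac{14269391}{4208} \approx 3391.0$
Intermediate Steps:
$w{\left(H \right)} = \frac{-8 + H}{5 + H}$
$o{\left(N \right)} = \frac{1}{N + \frac{-8 + N}{5 + N}}$
$3391 - o{\left(-68 \right)} = 3391 - \frac{5 - 68}{-8 - 68 - 68 \left(5 - 68\right)} = 3391 - \frac{1}{-8 - 68 - -4284} \left(-63\right) = 3391 - \frac{1}{-8 - 68 + 4284} \left(-63\right) = 3391 - \frac{1}{4208} \left(-63\right) = 3391 - - \frac{63}{4208} = 3391 + \frac{63}{4208} = \frac{14269391}{4208}$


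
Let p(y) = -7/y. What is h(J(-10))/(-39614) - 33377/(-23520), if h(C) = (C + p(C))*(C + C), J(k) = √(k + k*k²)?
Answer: 685018079/465860640 ≈ 1.4704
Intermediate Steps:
J(k) = √(k + k³)
h(C) = 2*C*(C - 7/C) (h(C) = (C - 7/C)*(C + C) = (C - 7/C)*(2*C) = 2*C*(C - 7/C))
h(J(-10))/(-39614) - 33377/(-23520) = (-14 + 2*(√(-10 + (-10)³))²)/(-39614) - 33377/(-23520) = (-14 + 2*(√(-10 - 1000))²)*(-1/39614) - 33377*(-1/23520) = (-14 + 2*(√(-1010))²)*(-1/39614) + 33377/23520 = (-14 + 2*(I*√1010)²)*(-1/39614) + 33377/23520 = (-14 + 2*(-1010))*(-1/39614) + 33377/23520 = (-14 - 2020)*(-1/39614) + 33377/23520 = -2034*(-1/39614) + 33377/23520 = 1017/19807 + 33377/23520 = 685018079/465860640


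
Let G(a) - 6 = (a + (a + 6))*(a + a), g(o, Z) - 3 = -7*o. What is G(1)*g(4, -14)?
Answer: -550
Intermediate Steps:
g(o, Z) = 3 - 7*o
G(a) = 6 + 2*a*(6 + 2*a) (G(a) = 6 + (a + (a + 6))*(a + a) = 6 + (a + (6 + a))*(2*a) = 6 + (6 + 2*a)*(2*a) = 6 + 2*a*(6 + 2*a))
G(1)*g(4, -14) = (6 + 4*1² + 12*1)*(3 - 7*4) = (6 + 4*1 + 12)*(3 - 28) = (6 + 4 + 12)*(-25) = 22*(-25) = -550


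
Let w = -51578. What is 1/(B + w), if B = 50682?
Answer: -1/896 ≈ -0.0011161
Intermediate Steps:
1/(B + w) = 1/(50682 - 51578) = 1/(-896) = -1/896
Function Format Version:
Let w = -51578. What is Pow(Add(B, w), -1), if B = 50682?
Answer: Rational(-1, 896) ≈ -0.0011161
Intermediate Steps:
Pow(Add(B, w), -1) = Pow(Add(50682, -51578), -1) = Pow(-896, -1) = Rational(-1, 896)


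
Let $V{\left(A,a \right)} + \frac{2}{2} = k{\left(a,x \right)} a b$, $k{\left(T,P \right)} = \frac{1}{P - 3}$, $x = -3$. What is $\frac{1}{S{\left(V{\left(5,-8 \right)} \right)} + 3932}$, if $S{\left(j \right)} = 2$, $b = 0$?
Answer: $\frac{1}{3934} \approx 0.00025419$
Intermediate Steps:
$k{\left(T,P \right)} = \frac{1}{-3 + P}$
$V{\left(A,a \right)} = -1$ ($V{\left(A,a \right)} = -1 + \frac{a}{-3 - 3} \cdot 0 = -1 + \frac{a}{-6} \cdot 0 = -1 + - \frac{a}{6} \cdot 0 = -1 + 0 = -1$)
$\frac{1}{S{\left(V{\left(5,-8 \right)} \right)} + 3932} = \frac{1}{2 + 3932} = \frac{1}{3934}$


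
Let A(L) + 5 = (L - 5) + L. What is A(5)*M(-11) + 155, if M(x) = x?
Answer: 155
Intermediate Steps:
A(L) = -10 + 2*L (A(L) = -5 + ((L - 5) + L) = -5 + ((-5 + L) + L) = -5 + (-5 + 2*L) = -10 + 2*L)
A(5)*M(-11) + 155 = (-10 + 2*5)*(-11) + 155 = (-10 + 10)*(-11) + 155 = 0*(-11) + 155 = 0 + 155 = 155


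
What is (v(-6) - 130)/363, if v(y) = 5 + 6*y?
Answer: -161/363 ≈ -0.44353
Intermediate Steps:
(v(-6) - 130)/363 = ((5 + 6*(-6)) - 130)/363 = ((5 - 36) - 130)/363 = (-31 - 130)/363 = (1/363)*(-161) = -161/363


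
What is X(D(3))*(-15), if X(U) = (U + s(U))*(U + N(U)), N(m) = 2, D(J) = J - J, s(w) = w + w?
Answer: 0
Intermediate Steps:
s(w) = 2*w
D(J) = 0
X(U) = 3*U*(2 + U) (X(U) = (U + 2*U)*(U + 2) = (3*U)*(2 + U) = 3*U*(2 + U))
X(D(3))*(-15) = (3*0*(2 + 0))*(-15) = (3*0*2)*(-15) = 0*(-15) = 0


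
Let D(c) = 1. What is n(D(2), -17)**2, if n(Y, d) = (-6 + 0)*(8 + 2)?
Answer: 3600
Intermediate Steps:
n(Y, d) = -60 (n(Y, d) = -6*10 = -60)
n(D(2), -17)**2 = (-60)**2 = 3600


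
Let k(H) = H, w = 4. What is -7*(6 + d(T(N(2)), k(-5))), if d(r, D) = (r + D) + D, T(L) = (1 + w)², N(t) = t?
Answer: -147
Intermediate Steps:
T(L) = 25 (T(L) = (1 + 4)² = 5² = 25)
d(r, D) = r + 2*D (d(r, D) = (D + r) + D = r + 2*D)
-7*(6 + d(T(N(2)), k(-5))) = -7*(6 + (25 + 2*(-5))) = -7*(6 + (25 - 10)) = -7*(6 + 15) = -7*21 = -147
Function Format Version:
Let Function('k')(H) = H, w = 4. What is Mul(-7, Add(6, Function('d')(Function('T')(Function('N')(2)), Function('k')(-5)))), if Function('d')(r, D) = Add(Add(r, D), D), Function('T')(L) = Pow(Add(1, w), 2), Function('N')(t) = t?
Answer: -147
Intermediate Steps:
Function('T')(L) = 25 (Function('T')(L) = Pow(Add(1, 4), 2) = Pow(5, 2) = 25)
Function('d')(r, D) = Add(r, Mul(2, D)) (Function('d')(r, D) = Add(Add(D, r), D) = Add(r, Mul(2, D)))
Mul(-7, Add(6, Function('d')(Function('T')(Function('N')(2)), Function('k')(-5)))) = Mul(-7, Add(6, Add(25, Mul(2, -5)))) = Mul(-7, Add(6, Add(25, -10))) = Mul(-7, Add(6, 15)) = Mul(-7, 21) = -147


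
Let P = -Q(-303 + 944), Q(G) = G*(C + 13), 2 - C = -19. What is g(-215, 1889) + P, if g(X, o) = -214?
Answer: -22008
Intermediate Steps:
C = 21 (C = 2 - 1*(-19) = 2 + 19 = 21)
Q(G) = 34*G (Q(G) = G*(21 + 13) = G*34 = 34*G)
P = -21794 (P = -34*(-303 + 944) = -34*641 = -1*21794 = -21794)
g(-215, 1889) + P = -214 - 21794 = -22008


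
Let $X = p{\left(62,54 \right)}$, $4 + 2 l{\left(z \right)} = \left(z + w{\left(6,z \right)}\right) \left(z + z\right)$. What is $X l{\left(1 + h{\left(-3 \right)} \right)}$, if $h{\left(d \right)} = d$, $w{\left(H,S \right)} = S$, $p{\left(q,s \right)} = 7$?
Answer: $42$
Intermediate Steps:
$l{\left(z \right)} = -2 + 2 z^{2}$ ($l{\left(z \right)} = -2 + \frac{\left(z + z\right) \left(z + z\right)}{2} = -2 + \frac{2 z 2 z}{2} = -2 + \frac{4 z^{2}}{2} = -2 + 2 z^{2}$)
$X = 7$
$X l{\left(1 + h{\left(-3 \right)} \right)} = 7 \left(-2 + 2 \left(1 - 3\right)^{2}\right) = 7 \left(-2 + 2 \left(-2\right)^{2}\right) = 7 \left(-2 + 2 \cdot 4\right) = 7 \left(-2 + 8\right) = 7 \cdot 6 = 42$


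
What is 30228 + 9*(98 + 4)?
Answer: 31146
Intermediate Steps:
30228 + 9*(98 + 4) = 30228 + 9*102 = 30228 + 918 = 31146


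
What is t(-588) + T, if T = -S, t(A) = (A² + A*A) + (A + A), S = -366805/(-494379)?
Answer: 341275389443/494379 ≈ 6.9031e+5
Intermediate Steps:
S = 366805/494379 (S = -366805*(-1/494379) = 366805/494379 ≈ 0.74195)
t(A) = 2*A + 2*A² (t(A) = (A² + A²) + 2*A = 2*A² + 2*A = 2*A + 2*A²)
T = -366805/494379 (T = -1*366805/494379 = -366805/494379 ≈ -0.74195)
t(-588) + T = 2*(-588)*(1 - 588) - 366805/494379 = 2*(-588)*(-587) - 366805/494379 = 690312 - 366805/494379 = 341275389443/494379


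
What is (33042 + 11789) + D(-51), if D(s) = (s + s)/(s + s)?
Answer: 44832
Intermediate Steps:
D(s) = 1 (D(s) = (2*s)/((2*s)) = (2*s)*(1/(2*s)) = 1)
(33042 + 11789) + D(-51) = (33042 + 11789) + 1 = 44831 + 1 = 44832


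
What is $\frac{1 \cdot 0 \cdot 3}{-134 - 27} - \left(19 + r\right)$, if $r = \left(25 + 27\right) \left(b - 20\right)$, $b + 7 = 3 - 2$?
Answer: $1333$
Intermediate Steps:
$b = -6$ ($b = -7 + \left(3 - 2\right) = -7 + 1 = -6$)
$r = -1352$ ($r = \left(25 + 27\right) \left(-6 - 20\right) = 52 \left(-26\right) = -1352$)
$\frac{1 \cdot 0 \cdot 3}{-134 - 27} - \left(19 + r\right) = \frac{1 \cdot 0 \cdot 3}{-134 - 27} - -1333 = \frac{0 \cdot 3}{-161} + \left(-19 + 1352\right) = \left(- \frac{1}{161}\right) 0 + 1333 = 0 + 1333 = 1333$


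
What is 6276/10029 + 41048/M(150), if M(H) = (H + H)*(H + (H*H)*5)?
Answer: 8854545433/14122085625 ≈ 0.62700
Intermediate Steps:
M(H) = 2*H*(H + 5*H²) (M(H) = (2*H)*(H + H²*5) = (2*H)*(H + 5*H²) = 2*H*(H + 5*H²))
6276/10029 + 41048/M(150) = 6276/10029 + 41048/((150²*(2 + 10*150))) = 6276*(1/10029) + 41048/((22500*(2 + 1500))) = 2092/3343 + 41048/((22500*1502)) = 2092/3343 + 41048/33795000 = 2092/3343 + 41048*(1/33795000) = 2092/3343 + 5131/4224375 = 8854545433/14122085625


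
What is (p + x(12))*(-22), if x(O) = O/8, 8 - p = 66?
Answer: 1243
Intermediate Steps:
p = -58 (p = 8 - 1*66 = 8 - 66 = -58)
x(O) = O/8 (x(O) = O*(⅛) = O/8)
(p + x(12))*(-22) = (-58 + (⅛)*12)*(-22) = (-58 + 3/2)*(-22) = -113/2*(-22) = 1243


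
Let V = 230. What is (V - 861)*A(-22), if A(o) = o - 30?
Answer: 32812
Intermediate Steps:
A(o) = -30 + o
(V - 861)*A(-22) = (230 - 861)*(-30 - 22) = -631*(-52) = 32812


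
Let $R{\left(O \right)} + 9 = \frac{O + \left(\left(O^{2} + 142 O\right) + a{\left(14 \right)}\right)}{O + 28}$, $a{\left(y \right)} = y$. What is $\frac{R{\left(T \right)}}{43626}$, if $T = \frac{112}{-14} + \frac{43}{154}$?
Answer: $- \frac{28766891}{20981575692} \approx -0.0013711$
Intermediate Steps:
$T = - \frac{1189}{154}$ ($T = 112 \left(- \frac{1}{14}\right) + 43 \cdot \frac{1}{154} = -8 + \frac{43}{154} = - \frac{1189}{154} \approx -7.7208$)
$R{\left(O \right)} = -9 + \frac{14 + O^{2} + 143 O}{28 + O}$ ($R{\left(O \right)} = -9 + \frac{O + \left(\left(O^{2} + 142 O\right) + 14\right)}{O + 28} = -9 + \frac{O + \left(14 + O^{2} + 142 O\right)}{28 + O} = -9 + \frac{14 + O^{2} + 143 O}{28 + O}$)
$\frac{R{\left(T \right)}}{43626} = \frac{\frac{1}{28 - \frac{1189}{154}} \left(-238 + \left(- \frac{1189}{154}\right)^{2} + 134 \left(- \frac{1189}{154}\right)\right)}{43626} = \frac{-238 + \frac{1413721}{23716} - \frac{79663}{77}}{\frac{3123}{154}} \cdot \frac{1}{43626} = \frac{154}{3123} \left(- \frac{28766891}{23716}\right) \frac{1}{43626} = \left(- \frac{28766891}{480942}\right) \frac{1}{43626} = - \frac{28766891}{20981575692}$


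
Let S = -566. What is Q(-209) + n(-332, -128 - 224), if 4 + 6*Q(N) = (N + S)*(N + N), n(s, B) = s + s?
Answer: 53327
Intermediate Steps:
n(s, B) = 2*s
Q(N) = -⅔ + N*(-566 + N)/3 (Q(N) = -⅔ + ((N - 566)*(N + N))/6 = -⅔ + ((-566 + N)*(2*N))/6 = -⅔ + (2*N*(-566 + N))/6 = -⅔ + N*(-566 + N)/3)
Q(-209) + n(-332, -128 - 224) = (-⅔ - 566/3*(-209) + (⅓)*(-209)²) + 2*(-332) = (-⅔ + 118294/3 + (⅓)*43681) - 664 = (-⅔ + 118294/3 + 43681/3) - 664 = 53991 - 664 = 53327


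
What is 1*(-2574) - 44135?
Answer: -46709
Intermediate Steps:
1*(-2574) - 44135 = -2574 - 44135 = -46709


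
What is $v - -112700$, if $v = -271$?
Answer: $112429$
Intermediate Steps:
$v - -112700 = -271 - -112700 = -271 + 112700 = 112429$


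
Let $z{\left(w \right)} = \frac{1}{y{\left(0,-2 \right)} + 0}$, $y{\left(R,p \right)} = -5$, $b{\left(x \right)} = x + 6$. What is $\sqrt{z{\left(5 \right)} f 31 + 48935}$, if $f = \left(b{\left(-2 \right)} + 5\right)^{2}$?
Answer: $\frac{2 \sqrt{302705}}{5} \approx 220.07$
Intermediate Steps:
$b{\left(x \right)} = 6 + x$
$f = 81$ ($f = \left(\left(6 - 2\right) + 5\right)^{2} = \left(4 + 5\right)^{2} = 9^{2} = 81$)
$z{\left(w \right)} = - \frac{1}{5}$ ($z{\left(w \right)} = \frac{1}{-5 + 0} = \frac{1}{-5} = - \frac{1}{5}$)
$\sqrt{z{\left(5 \right)} f 31 + 48935} = \sqrt{\left(- \frac{1}{5}\right) 81 \cdot 31 + 48935} = \sqrt{\left(- \frac{81}{5}\right) 31 + 48935} = \sqrt{- \frac{2511}{5} + 48935} = \sqrt{\frac{242164}{5}} = \frac{2 \sqrt{302705}}{5}$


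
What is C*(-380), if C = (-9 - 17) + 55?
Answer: -11020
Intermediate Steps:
C = 29 (C = -26 + 55 = 29)
C*(-380) = 29*(-380) = -11020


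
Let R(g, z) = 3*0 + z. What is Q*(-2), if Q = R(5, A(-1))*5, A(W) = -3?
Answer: 30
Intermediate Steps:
R(g, z) = z (R(g, z) = 0 + z = z)
Q = -15 (Q = -3*5 = -15)
Q*(-2) = -15*(-2) = 30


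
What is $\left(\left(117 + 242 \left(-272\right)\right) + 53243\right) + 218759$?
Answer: $206295$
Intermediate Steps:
$\left(\left(117 + 242 \left(-272\right)\right) + 53243\right) + 218759 = \left(\left(117 - 65824\right) + 53243\right) + 218759 = \left(-65707 + 53243\right) + 218759 = -12464 + 218759 = 206295$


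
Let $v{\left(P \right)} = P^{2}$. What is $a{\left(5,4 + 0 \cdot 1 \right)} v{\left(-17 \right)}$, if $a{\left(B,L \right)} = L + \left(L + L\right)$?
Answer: $3468$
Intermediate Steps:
$a{\left(B,L \right)} = 3 L$ ($a{\left(B,L \right)} = L + 2 L = 3 L$)
$a{\left(5,4 + 0 \cdot 1 \right)} v{\left(-17 \right)} = 3 \left(4 + 0 \cdot 1\right) \left(-17\right)^{2} = 3 \left(4 + 0\right) 289 = 3 \cdot 4 \cdot 289 = 12 \cdot 289 = 3468$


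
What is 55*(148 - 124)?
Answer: 1320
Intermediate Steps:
55*(148 - 124) = 55*24 = 1320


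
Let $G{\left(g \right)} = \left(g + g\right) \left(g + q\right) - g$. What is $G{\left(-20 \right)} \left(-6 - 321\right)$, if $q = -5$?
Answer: $-333540$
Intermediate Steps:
$G{\left(g \right)} = - g + 2 g \left(-5 + g\right)$ ($G{\left(g \right)} = \left(g + g\right) \left(g - 5\right) - g = 2 g \left(-5 + g\right) - g = - g + 2 g \left(-5 + g\right)$)
$G{\left(-20 \right)} \left(-6 - 321\right) = - 20 \left(-11 + 2 \left(-20\right)\right) \left(-6 - 321\right) = - 20 \left(-11 - 40\right) \left(-327\right) = \left(-20\right) \left(-51\right) \left(-327\right) = 1020 \left(-327\right) = -333540$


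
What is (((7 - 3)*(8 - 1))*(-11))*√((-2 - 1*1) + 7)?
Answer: -616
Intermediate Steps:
(((7 - 3)*(8 - 1))*(-11))*√((-2 - 1*1) + 7) = ((4*7)*(-11))*√((-2 - 1) + 7) = (28*(-11))*√(-3 + 7) = -308*√4 = -308*2 = -616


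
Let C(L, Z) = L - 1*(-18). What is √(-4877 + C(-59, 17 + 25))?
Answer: I*√4918 ≈ 70.128*I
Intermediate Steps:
C(L, Z) = 18 + L (C(L, Z) = L + 18 = 18 + L)
√(-4877 + C(-59, 17 + 25)) = √(-4877 + (18 - 59)) = √(-4877 - 41) = √(-4918) = I*√4918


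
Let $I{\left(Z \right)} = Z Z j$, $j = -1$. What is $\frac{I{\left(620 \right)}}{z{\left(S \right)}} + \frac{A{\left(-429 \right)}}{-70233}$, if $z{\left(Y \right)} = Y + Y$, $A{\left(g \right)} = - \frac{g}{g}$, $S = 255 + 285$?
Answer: $- \frac{224979701}{632097} \approx -355.93$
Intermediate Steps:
$S = 540$
$A{\left(g \right)} = -1$ ($A{\left(g \right)} = \left(-1\right) 1 = -1$)
$z{\left(Y \right)} = 2 Y$
$I{\left(Z \right)} = - Z^{2}$ ($I{\left(Z \right)} = Z Z \left(-1\right) = Z^{2} \left(-1\right) = - Z^{2}$)
$\frac{I{\left(620 \right)}}{z{\left(S \right)}} + \frac{A{\left(-429 \right)}}{-70233} = \frac{\left(-1\right) 620^{2}}{2 \cdot 540} - \frac{1}{-70233} = \frac{\left(-1\right) 384400}{1080} - - \frac{1}{70233} = \left(-384400\right) \frac{1}{1080} + \frac{1}{70233} = - \frac{9610}{27} + \frac{1}{70233} = - \frac{224979701}{632097}$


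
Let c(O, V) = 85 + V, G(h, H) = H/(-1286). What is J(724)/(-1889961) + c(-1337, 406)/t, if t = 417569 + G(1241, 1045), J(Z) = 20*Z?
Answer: -731364846926/112766137721681 ≈ -0.0064857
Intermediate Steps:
G(h, H) = -H/1286 (G(h, H) = H*(-1/1286) = -H/1286)
t = 536992689/1286 (t = 417569 - 1/1286*1045 = 417569 - 1045/1286 = 536992689/1286 ≈ 4.1757e+5)
J(724)/(-1889961) + c(-1337, 406)/t = (20*724)/(-1889961) + (85 + 406)/(536992689/1286) = 14480*(-1/1889961) + 491*(1286/536992689) = -14480/1889961 + 631426/536992689 = -731364846926/112766137721681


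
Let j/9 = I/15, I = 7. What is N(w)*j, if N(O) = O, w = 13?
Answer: 273/5 ≈ 54.600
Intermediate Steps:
j = 21/5 (j = 9*(7/15) = 21/5 ≈ 4.2000)
N(w)*j = 13*(21/5) = 273/5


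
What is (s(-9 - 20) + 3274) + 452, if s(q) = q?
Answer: 3697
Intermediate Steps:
(s(-9 - 20) + 3274) + 452 = ((-9 - 20) + 3274) + 452 = (-29 + 3274) + 452 = 3245 + 452 = 3697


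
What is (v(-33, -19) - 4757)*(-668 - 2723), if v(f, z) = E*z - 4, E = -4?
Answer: 15886835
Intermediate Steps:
v(f, z) = -4 - 4*z (v(f, z) = -4*z - 4 = -4 - 4*z)
(v(-33, -19) - 4757)*(-668 - 2723) = ((-4 - 4*(-19)) - 4757)*(-668 - 2723) = ((-4 + 76) - 4757)*(-3391) = (72 - 4757)*(-3391) = -4685*(-3391) = 15886835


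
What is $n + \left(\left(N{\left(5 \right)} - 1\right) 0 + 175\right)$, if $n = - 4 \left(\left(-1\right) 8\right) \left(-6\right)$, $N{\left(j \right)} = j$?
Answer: $-17$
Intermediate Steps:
$n = -192$ ($n = \left(-4\right) \left(-8\right) \left(-6\right) = 32 \left(-6\right) = -192$)
$n + \left(\left(N{\left(5 \right)} - 1\right) 0 + 175\right) = -192 + \left(\left(5 - 1\right) 0 + 175\right) = -192 + \left(4 \cdot 0 + 175\right) = -192 + \left(0 + 175\right) = -192 + 175 = -17$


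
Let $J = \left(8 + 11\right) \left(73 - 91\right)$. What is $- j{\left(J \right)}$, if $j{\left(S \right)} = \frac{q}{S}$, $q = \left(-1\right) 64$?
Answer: $- \frac{32}{171} \approx -0.18713$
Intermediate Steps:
$q = -64$
$J = -342$ ($J = 19 \left(-18\right) = -342$)
$j{\left(S \right)} = - \frac{64}{S}$
$- j{\left(J \right)} = - \frac{-64}{-342} = - \frac{\left(-64\right) \left(-1\right)}{342} = \left(-1\right) \frac{32}{171} = - \frac{32}{171}$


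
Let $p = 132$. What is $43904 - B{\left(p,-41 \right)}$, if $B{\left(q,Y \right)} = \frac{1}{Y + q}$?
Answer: $\frac{3995263}{91} \approx 43904.0$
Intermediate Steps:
$43904 - B{\left(p,-41 \right)} = 43904 - \frac{1}{-41 + 132} = 43904 - \frac{1}{91} = \frac{3995263}{91}$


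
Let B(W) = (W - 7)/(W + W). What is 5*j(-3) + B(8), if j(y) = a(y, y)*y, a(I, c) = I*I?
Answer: -2159/16 ≈ -134.94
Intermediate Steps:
a(I, c) = I²
B(W) = (-7 + W)/(2*W) (B(W) = (-7 + W)/((2*W)) = (-7 + W)*(1/(2*W)) = (-7 + W)/(2*W))
j(y) = y³ (j(y) = y²*y = y³)
5*j(-3) + B(8) = 5*(-3)³ + (½)*(-7 + 8)/8 = 5*(-27) + (½)*(⅛)*1 = -135 + 1/16 = -2159/16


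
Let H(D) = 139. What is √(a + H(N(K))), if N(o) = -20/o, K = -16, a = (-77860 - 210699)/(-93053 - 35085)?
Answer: √2319264612258/128138 ≈ 11.885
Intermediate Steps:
a = 288559/128138 (a = -288559/(-128138) = -288559*(-1/128138) = 288559/128138 ≈ 2.2519)
√(a + H(N(K))) = √(288559/128138 + 139) = √(18099741/128138) = √2319264612258/128138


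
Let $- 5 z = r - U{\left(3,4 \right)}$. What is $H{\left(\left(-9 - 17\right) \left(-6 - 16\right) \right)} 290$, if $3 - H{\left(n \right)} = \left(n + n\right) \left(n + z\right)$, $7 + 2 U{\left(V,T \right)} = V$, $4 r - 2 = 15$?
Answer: $-189351150$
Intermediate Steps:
$r = \frac{17}{4}$ ($r = \frac{1}{2} + \frac{1}{4} \cdot 15 = \frac{1}{2} + \frac{15}{4} = \frac{17}{4} \approx 4.25$)
$U{\left(V,T \right)} = - \frac{7}{2} + \frac{V}{2}$
$z = - \frac{5}{4}$ ($z = - \frac{\frac{17}{4} - \left(- \frac{7}{2} + \frac{1}{2} \cdot 3\right)}{5} = - \frac{\frac{17}{4} - \left(- \frac{7}{2} + \frac{3}{2}\right)}{5} = - \frac{\frac{17}{4} - -2}{5} = - \frac{\frac{17}{4} + 2}{5} = \left(- \frac{1}{5}\right) \frac{25}{4} = - \frac{5}{4} \approx -1.25$)
$H{\left(n \right)} = 3 - 2 n \left(- \frac{5}{4} + n\right)$ ($H{\left(n \right)} = 3 - \left(n + n\right) \left(n - \frac{5}{4}\right) = 3 - 2 n \left(- \frac{5}{4} + n\right)$)
$H{\left(\left(-9 - 17\right) \left(-6 - 16\right) \right)} 290 = \left(3 - 2 \left(\left(-9 - 17\right) \left(-6 - 16\right)\right)^{2} + \frac{5 \left(-9 - 17\right) \left(-6 - 16\right)}{2}\right) 290 = \left(3 - 2 \left(\left(-26\right) \left(-22\right)\right)^{2} + \frac{5 \left(\left(-26\right) \left(-22\right)\right)}{2}\right) 290 = \left(3 - 2 \cdot 572^{2} + \frac{5}{2} \cdot 572\right) 290 = \left(3 - 654368 + 1430\right) 290 = \left(-652935\right) 290 = -189351150$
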